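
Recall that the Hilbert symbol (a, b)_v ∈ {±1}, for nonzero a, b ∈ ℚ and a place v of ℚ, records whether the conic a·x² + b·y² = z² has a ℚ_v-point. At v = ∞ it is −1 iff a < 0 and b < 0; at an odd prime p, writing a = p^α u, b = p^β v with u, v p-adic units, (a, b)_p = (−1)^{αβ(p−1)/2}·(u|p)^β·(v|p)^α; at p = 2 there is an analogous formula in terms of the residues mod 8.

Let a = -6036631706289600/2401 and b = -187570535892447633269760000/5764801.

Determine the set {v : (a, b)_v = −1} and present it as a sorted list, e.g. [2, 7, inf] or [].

[3, inf]

(a, b) ≡ (-163959, -1066) mod (ℚ^×)²; places V = {2, 3, 5, 7, 13, 31, 41, 43, ∞}.
(a,b)_∞: sgn(-163959)=−, sgn(-1066)=−, so -1.
(a,b)_7: α=-4, u≡4; β=-8, v≡3 (mod 7); (4|7)=+1, (3|7)=-1; sign (−1)^0·+1^-8·-1^-4 = +1.
(a,b)_41: α=3, u≡3; β=5, v≡38 (mod 41); (3|41)=-1, (38|41)=-1; sign (−1)^0·-1^5·-1^3 = +1.
(a,b)_3: α=5, u≡1; β=4, v≡2 (mod 3); (1|3)=+1, (2|3)=-1; sign (−1)^0·+1^4·-1^5 = -1.
(a,b)_5: α=2, u≡1; β=4, v≡4 (mod 5); (1|5)=+1, (4|5)=+1; sign (−1)^0·+1^4·+1^2 = +1.
(a,b)_2: α=6, β=13; u≡1, v≡3 (mod 8); ε(u)ε(v)=0·1, αω(v)=6·1, βω(u)=13·0; sum ≡ 0  ⇒  +1.
(a,b)_43: α=1, u≡38; β=2, v≡4 (mod 43); (38|43)=+1, (4|43)=+1; sign (−1)^0·+1^2·+1^1 = +1.
(a,b)_13: α=2, u≡9; β=3, v≡10 (mod 13); (9|13)=+1, (10|13)=+1; sign (−1)^0·+1^3·+1^2 = +1.
(a,b)_31: α=1, u≡6; β=2, v≡7 (mod 31); (6|31)=-1, (7|31)=+1; sign (−1)^0·-1^2·+1^1 = +1.
(-163959, -1066 / ℚ) ramifies at {3, ∞}: a division algebra.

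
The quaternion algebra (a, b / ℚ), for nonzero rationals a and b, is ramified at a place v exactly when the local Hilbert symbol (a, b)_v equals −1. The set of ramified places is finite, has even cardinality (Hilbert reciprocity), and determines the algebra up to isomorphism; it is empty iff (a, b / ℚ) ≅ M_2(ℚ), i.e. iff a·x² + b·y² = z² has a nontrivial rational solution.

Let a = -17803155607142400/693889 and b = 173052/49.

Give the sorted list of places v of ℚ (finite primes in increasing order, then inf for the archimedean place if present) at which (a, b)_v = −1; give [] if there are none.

Mod squares: a ≡ -209, b ≡ 4807. Check v ∈ {∞, 2, 3, 5, 7, 11, 17, 19, 23}.
v=2: v_2(a)=14, v_2(b)=2; units ≡ 7, 7 (mod 8); ε·ε+αω+βω = 1·1+14·0+2·0 ≡ 1  ⇒  (a,b)_2 = -1.
v=19: a=19^3·(≡13), b=19^1·(≡11) mod 19; (13|19)=-1, (11|19)=+1; (−1)^{3·1·9}·(-1)^1·(+1)^3 = +1.
v=∞: -209 < 0 and 4807 > 0  ⇒  (a,b)_∞ = +1.
v=23: a=23^2·(≡22), b=23^1·(≡1) mod 23; (22|23)=-1, (1|23)=+1; (−1)^{2·1·11}·(-1)^1·(+1)^2 = -1.
v=11: a=11^3·(≡9), b=11^1·(≡7) mod 11; (9|11)=+1, (7|11)=-1; (−1)^{3·1·5}·(+1)^1·(-1)^3 = +1.
v=5: a=5^2·(≡1), b=5^0·(≡3) mod 5; (1|5)=+1, (3|5)=-1; (−1)^{2·0·2}·(+1)^0·(-1)^2 = +1.
v=7: a=7^-4·(≡1), b=7^-2·(≡5) mod 7; (1|7)=+1, (5|7)=-1; (−1)^{-4·-2·3}·(+1)^-2·(-1)^-4 = +1.
v=3: a=3^2·(≡1), b=3^2·(≡1) mod 3; (1|3)=+1, (1|3)=+1; (−1)^{2·2·1}·(+1)^2·(+1)^2 = +1.
v=17: a=17^-2·(≡14), b=17^0·(≡4) mod 17; (14|17)=-1, (4|17)=+1; (−1)^{-2·0·8}·(-1)^0·(+1)^-2 = +1.
|Ram(-209, 4807)| = 2, even; anisotropic at {2, 23}.

[2, 23]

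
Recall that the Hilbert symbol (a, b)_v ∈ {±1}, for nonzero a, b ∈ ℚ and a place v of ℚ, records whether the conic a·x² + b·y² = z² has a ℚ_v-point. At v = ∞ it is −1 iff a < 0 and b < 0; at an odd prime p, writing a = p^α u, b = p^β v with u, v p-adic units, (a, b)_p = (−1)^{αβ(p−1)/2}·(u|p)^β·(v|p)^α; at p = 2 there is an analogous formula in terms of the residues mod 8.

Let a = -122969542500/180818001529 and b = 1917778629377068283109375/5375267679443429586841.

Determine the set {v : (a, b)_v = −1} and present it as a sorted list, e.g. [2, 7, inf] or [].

[2, 17]

(a, b) ≡ (-17, 119) mod (ℚ^×)²; places V = {2, 3, 5, 7, 11, 13, 17, 29, 31, 43, ∞}.
(a,b)_7: α=2, u≡4; β=5, v≡6 (mod 7); (4|7)=+1, (6|7)=-1; sign (−1)^0·+1^5·-1^2 = +1.
(a,b)_17: α=1, u≡8; β=1, v≡6 (mod 17); (8|17)=+1, (6|17)=-1; sign (−1)^0·+1^1·-1^1 = -1.
(a,b)_13: α=0, u≡3; β=2, v≡8 (mod 13); (3|13)=+1, (8|13)=-1; sign (−1)^0·+1^2·-1^0 = +1.
(a,b)_43: α=-2, u≡29; β=-4, v≡2 (mod 43); (29|43)=-1, (2|43)=-1; sign (−1)^0·-1^-4·-1^-2 = +1.
(a,b)_29: α=-2, u≡19; β=0, v≡8 (mod 29); (19|29)=-1, (8|29)=-1; sign (−1)^0·-1^0·-1^-2 = +1.
(a,b)_3: α=10, u≡1; β=26, v≡2 (mod 3); (1|3)=+1, (2|3)=-1; sign (−1)^0·+1^26·-1^10 = +1.
(a,b)_5: α=4, u≡3; β=6, v≡4 (mod 5); (3|5)=-1, (4|5)=+1; sign (−1)^0·-1^6·+1^4 = +1.
(a,b)_11: α=-2, u≡1; β=-6, v≡4 (mod 11); (1|11)=+1, (4|11)=+1; sign (−1)^0·+1^-6·+1^-2 = +1.
(a,b)_2: α=2, β=0; u≡7, v≡7 (mod 8); ε(u)ε(v)=1·1, αω(v)=2·0, βω(u)=0·0; sum ≡ 1  ⇒  -1.
(a,b)_31: α=-2, u≡2; β=-6, v≡13 (mod 31); (2|31)=+1, (13|31)=-1; sign (−1)^0·+1^-6·-1^-2 = +1.
(a,b)_∞: sgn(-17)=−, sgn(119)=+, so +1.
Ram(-17, 119) = {2, 17}; no ℚ_2-point on the conic.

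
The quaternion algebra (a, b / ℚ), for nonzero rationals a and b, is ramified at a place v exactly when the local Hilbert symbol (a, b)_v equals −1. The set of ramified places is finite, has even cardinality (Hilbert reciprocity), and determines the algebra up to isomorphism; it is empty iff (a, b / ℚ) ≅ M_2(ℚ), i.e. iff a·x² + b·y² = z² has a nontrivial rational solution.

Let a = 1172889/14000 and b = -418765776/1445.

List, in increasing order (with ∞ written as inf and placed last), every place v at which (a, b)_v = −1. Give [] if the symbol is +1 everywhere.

Mod squares: a ≡ 35, b ≡ -2145. Check v ∈ {∞, 2, 3, 5, 7, 11, 13, 17, 19}.
v=7: a=7^-1·(≡5), b=7^0·(≡4) mod 7; (5|7)=-1, (4|7)=+1; (−1)^{-1·0·3}·(-1)^0·(+1)^-1 = +1.
v=13: a=13^0·(≡10), b=13^3·(≡12) mod 13; (10|13)=+1, (12|13)=+1; (−1)^{0·3·6}·(+1)^3·(+1)^0 = +1.
v=∞: 35 > 0 and -2145 < 0  ⇒  (a,b)_∞ = +1.
v=3: a=3^2·(≡2), b=3^1·(≡2) mod 3; (2|3)=-1, (2|3)=-1; (−1)^{2·1·1}·(-1)^1·(-1)^2 = -1.
v=11: a=11^0·(≡10), b=11^1·(≡5) mod 11; (10|11)=-1, (5|11)=+1; (−1)^{0·1·5}·(-1)^1·(+1)^0 = -1.
v=19: a=19^4·(≡16), b=19^2·(≡10) mod 19; (16|19)=+1, (10|19)=-1; (−1)^{4·2·9}·(+1)^2·(-1)^4 = +1.
v=2: v_2(a)=-4, v_2(b)=4; units ≡ 3, 7 (mod 8); ε·ε+αω+βω = 1·1+-4·0+4·1 ≡ 1  ⇒  (a,b)_2 = -1.
v=5: a=5^-3·(≡2), b=5^-1·(≡1) mod 5; (2|5)=-1, (1|5)=+1; (−1)^{-3·-1·2}·(-1)^-1·(+1)^-3 = -1.
v=17: a=17^0·(≡16), b=17^-2·(≡7) mod 17; (16|17)=+1, (7|17)=-1; (−1)^{0·-2·8}·(+1)^-2·(-1)^0 = +1.
|Ram(35, -2145)| = 4, even; anisotropic at {2, 3, 5, 11}.

[2, 3, 5, 11]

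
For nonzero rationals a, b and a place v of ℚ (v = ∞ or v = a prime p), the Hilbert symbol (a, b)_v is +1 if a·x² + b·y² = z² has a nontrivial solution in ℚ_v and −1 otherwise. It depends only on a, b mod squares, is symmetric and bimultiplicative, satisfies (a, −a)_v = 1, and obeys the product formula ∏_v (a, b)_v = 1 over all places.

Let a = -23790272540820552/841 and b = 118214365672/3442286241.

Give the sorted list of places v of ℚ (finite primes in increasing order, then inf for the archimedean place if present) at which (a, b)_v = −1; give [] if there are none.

(a, b) ≡ (-2, 442) mod (ℚ^×)²; places V = {2, 3, 13, 17, 19, 29, 37, 41, 53, ∞}.
(a,b)_53: α=0, u≡45; β=-2, v≡26 (mod 53); (45|53)=-1, (26|53)=-1; sign (−1)^0·-1^-2·-1^0 = +1.
(a,b)_2: α=3, β=3; u≡7, v≡5 (mod 8); ε(u)ε(v)=1·0, αω(v)=3·1, βω(u)=3·0; sum ≡ 1  ⇒  -1.
(a,b)_41: α=0, u≡39; β=-2, v≡9 (mod 41); (39|41)=+1, (9|41)=+1; sign (−1)^0·+1^-2·+1^0 = +1.
(a,b)_∞: sgn(-2)=−, sgn(442)=+, so +1.
(a,b)_19: α=2, u≡7; β=0, v≡11 (mod 19); (7|19)=+1, (11|19)=+1; sign (−1)^0·+1^0·+1^2 = +1.
(a,b)_3: α=6, u≡1; β=-6, v≡1 (mod 3); (1|3)=+1, (1|3)=+1; sign (−1)^0·+1^-6·+1^6 = +1.
(a,b)_13: α=4, u≡6; β=3, v≡5 (mod 13); (6|13)=-1, (5|13)=-1; sign (−1)^0·-1^3·-1^4 = -1.
(a,b)_37: α=2, u≡13; β=2, v≡14 (mod 37); (13|37)=-1, (14|37)=-1; sign (−1)^0·-1^2·-1^2 = +1.
(a,b)_29: α=-2, u≡21; β=0, v≡9 (mod 29); (21|29)=-1, (9|29)=+1; sign (−1)^0·-1^0·+1^-2 = +1.
(a,b)_17: α=2, u≡4; β=3, v≡1 (mod 17); (4|17)=+1, (1|17)=+1; sign (−1)^0·+1^3·+1^2 = +1.
Ram(-2, 442) = {2, 13}; no ℚ_2-point on the conic.

[2, 13]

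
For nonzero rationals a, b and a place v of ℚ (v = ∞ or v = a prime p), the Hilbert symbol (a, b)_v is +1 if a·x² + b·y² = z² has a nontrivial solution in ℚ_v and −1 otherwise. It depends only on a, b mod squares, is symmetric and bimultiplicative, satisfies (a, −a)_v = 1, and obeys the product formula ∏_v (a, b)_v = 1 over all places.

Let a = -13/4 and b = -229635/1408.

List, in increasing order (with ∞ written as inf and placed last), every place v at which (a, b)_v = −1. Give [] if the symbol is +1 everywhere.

Mod squares: a ≡ -13, b ≡ -770. Check v ∈ {∞, 2, 3, 5, 7, 11, 13}.
v=∞: -13 < 0 and -770 < 0  ⇒  (a,b)_∞ = -1.
v=3: a=3^0·(≡2), b=3^8·(≡1) mod 3; (2|3)=-1, (1|3)=+1; (−1)^{0·8·1}·(-1)^8·(+1)^0 = +1.
v=7: a=7^0·(≡2), b=7^1·(≡4) mod 7; (2|7)=+1, (4|7)=+1; (−1)^{0·1·3}·(+1)^1·(+1)^0 = +1.
v=5: a=5^0·(≡3), b=5^1·(≡1) mod 5; (3|5)=-1, (1|5)=+1; (−1)^{0·1·2}·(-1)^1·(+1)^0 = -1.
v=11: a=11^0·(≡5), b=11^-1·(≡8) mod 11; (5|11)=+1, (8|11)=-1; (−1)^{0·-1·5}·(+1)^-1·(-1)^0 = +1.
v=2: v_2(a)=-2, v_2(b)=-7; units ≡ 3, 7 (mod 8); ε·ε+αω+βω = 1·1+-2·0+-7·1 ≡ 0  ⇒  (a,b)_2 = +1.
v=13: a=13^1·(≡3), b=13^0·(≡9) mod 13; (3|13)=+1, (9|13)=+1; (−1)^{1·0·6}·(+1)^0·(+1)^1 = +1.
(-13, -770 / ℚ) ramifies at {5, ∞}: a division algebra.

[5, inf]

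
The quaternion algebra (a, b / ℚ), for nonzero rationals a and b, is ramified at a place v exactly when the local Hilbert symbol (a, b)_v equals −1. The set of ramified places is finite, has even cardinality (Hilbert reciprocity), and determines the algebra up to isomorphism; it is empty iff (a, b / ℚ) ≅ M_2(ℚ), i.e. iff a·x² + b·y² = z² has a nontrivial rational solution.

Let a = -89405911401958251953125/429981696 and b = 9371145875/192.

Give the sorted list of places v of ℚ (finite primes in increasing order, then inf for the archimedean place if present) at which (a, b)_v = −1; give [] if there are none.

(a, b) ≡ (-301, 22949745) mod (ℚ^×)²; places V = {2, 3, 5, 7, 13, 17, 23, 31, 43, ∞}.
(a,b)_2: α=-16, β=-6; u≡3, v≡1 (mod 8); ε(u)ε(v)=1·0, αω(v)=-16·0, βω(u)=-6·1; sum ≡ 0  ⇒  +1.
(a,b)_23: α=2, u≡5; β=1, v≡13 (mod 23); (5|23)=-1, (13|23)=+1; sign (−1)^0·-1^1·+1^2 = -1.
(a,b)_13: α=2, u≡7; β=1, v≡3 (mod 13); (7|13)=-1, (3|13)=+1; sign (−1)^0·-1^1·+1^2 = -1.
(a,b)_43: α=1, u≡23; β=1, v≡19 (mod 43); (23|43)=+1, (19|43)=-1; sign (−1)^1·+1^1·-1^1 = +1.
(a,b)_7: α=3, u≡3; β=3, v≡2 (mod 7); (3|7)=-1, (2|7)=+1; sign (−1)^1·-1^3·+1^3 = +1.
(a,b)_3: α=-8, u≡2; β=-1, v≡2 (mod 3); (2|3)=-1, (2|3)=-1; sign (−1)^0·-1^-1·-1^-8 = -1.
(a,b)_∞: sgn(-301)=−, sgn(22949745)=+, so +1.
(a,b)_5: α=12, u≡4; β=3, v≡1 (mod 5); (4|5)=+1, (1|5)=+1; sign (−1)^0·+1^3·+1^12 = +1.
(a,b)_31: α=2, u≡18; β=0, v≡27 (mod 31); (18|31)=+1, (27|31)=-1; sign (−1)^0·+1^0·-1^2 = +1.
(a,b)_17: α=2, u≡11; β=1, v≡1 (mod 17); (11|17)=-1, (1|17)=+1; sign (−1)^0·-1^1·+1^2 = -1.
(-301, 22949745 / ℚ) ramifies at {3, 13, 17, 23}: a division algebra.

[3, 13, 17, 23]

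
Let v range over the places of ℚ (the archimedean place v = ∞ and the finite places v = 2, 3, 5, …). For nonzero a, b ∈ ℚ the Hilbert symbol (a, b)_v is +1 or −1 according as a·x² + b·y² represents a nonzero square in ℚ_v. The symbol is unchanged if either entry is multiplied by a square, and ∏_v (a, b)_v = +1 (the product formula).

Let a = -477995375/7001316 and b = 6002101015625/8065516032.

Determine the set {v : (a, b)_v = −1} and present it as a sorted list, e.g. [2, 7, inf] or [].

[5, 17]

Mod squares: a ≡ -935, b ≡ 130. Check v ∈ {∞, 2, 3, 5, 7, 11, 13, 17}.
v=∞: -935 < 0 and 130 > 0  ⇒  (a,b)_∞ = +1.
v=3: a=3^-6·(≡1), b=3^-8·(≡1) mod 3; (1|3)=+1, (1|3)=+1; (−1)^{-6·-8·1}·(+1)^-8·(+1)^-6 = +1.
v=2: v_2(a)=-2, v_2(b)=-9; units ≡ 1, 1 (mod 8); ε·ε+αω+βω = 0·0+-2·0+-9·0 ≡ 0  ⇒  (a,b)_2 = +1.
v=7: a=7^-4·(≡6), b=7^-4·(≡4) mod 7; (6|7)=-1, (4|7)=+1; (−1)^{-4·-4·3}·(-1)^-4·(+1)^-4 = +1.
v=17: a=17^1·(≡15), b=17^2·(≡7) mod 17; (15|17)=+1, (7|17)=-1; (−1)^{1·2·8}·(+1)^2·(-1)^1 = -1.
v=11: a=11^3·(≡1), b=11^2·(≡3) mod 11; (1|11)=+1, (3|11)=+1; (−1)^{3·2·5}·(+1)^2·(+1)^3 = +1.
v=5: a=5^3·(≡2), b=5^7·(≡4) mod 5; (2|5)=-1, (4|5)=+1; (−1)^{3·7·2}·(-1)^7·(+1)^3 = -1.
v=13: a=13^2·(≡10), b=13^3·(≡9) mod 13; (10|13)=+1, (9|13)=+1; (−1)^{2·3·6}·(+1)^3·(+1)^2 = +1.
|Ram(-935, 130)| = 2, even; anisotropic at {5, 17}.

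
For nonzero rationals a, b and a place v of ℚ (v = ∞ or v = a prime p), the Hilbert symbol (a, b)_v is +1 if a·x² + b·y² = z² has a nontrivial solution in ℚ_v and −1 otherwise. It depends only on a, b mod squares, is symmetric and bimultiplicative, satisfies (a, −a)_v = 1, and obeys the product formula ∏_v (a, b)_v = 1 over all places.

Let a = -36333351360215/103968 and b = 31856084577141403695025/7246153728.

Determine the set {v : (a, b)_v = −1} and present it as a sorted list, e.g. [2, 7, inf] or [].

[5, 31]

(a, b) ≡ (-6670, 1530098) mod (ℚ^×)²; places V = {2, 3, 5, 7, 11, 13, 17, 19, 23, 29, 31, 37, ∞}.
(a,b)_19: α=-2, u≡15; β=-2, v≡17 (mod 19); (15|19)=-1, (17|19)=+1; sign (−1)^0·-1^-2·+1^-2 = +1.
(a,b)_17: α=0, u≡11; β=2, v≡16 (mod 17); (11|17)=-1, (16|17)=+1; sign (−1)^0·-1^2·+1^0 = +1.
(a,b)_37: α=2, u≡36; β=3, v≡11 (mod 37); (36|37)=+1, (11|37)=+1; sign (−1)^0·+1^3·+1^2 = +1.
(a,b)_31: α=2, u≡29; β=3, v≡26 (mod 31); (29|31)=-1, (26|31)=-1; sign (−1)^0·-1^3·-1^2 = -1.
(a,b)_29: α=1, u≡12; β=1, v≡12 (mod 29); (12|29)=-1, (12|29)=-1; sign (−1)^0·-1^1·-1^1 = +1.
(a,b)_∞: sgn(-6670)=−, sgn(1530098)=+, so +1.
(a,b)_7: α=2, u≡1; β=2, v≡3 (mod 7); (1|7)=+1, (3|7)=-1; sign (−1)^0·+1^2·-1^2 = +1.
(a,b)_2: α=-5, β=-11; u≡1, v≡1 (mod 8); ε(u)ε(v)=0·0, αω(v)=-5·0, βω(u)=-11·0; sum ≡ 0  ⇒  +1.
(a,b)_13: α=2, u≡1; β=2, v≡8 (mod 13); (1|13)=+1, (8|13)=-1; sign (−1)^0·+1^2·-1^2 = +1.
(a,b)_11: α=0, u≡2; β=-2, v≡5 (mod 11); (2|11)=-1, (5|11)=+1; sign (−1)^0·-1^-2·+1^0 = +1.
(a,b)_5: α=1, u≡4; β=2, v≡2 (mod 5); (4|5)=+1, (2|5)=-1; sign (−1)^0·+1^2·-1^1 = -1.
(a,b)_3: α=-2, u≡2; β=-4, v≡2 (mod 3); (2|3)=-1, (2|3)=-1; sign (−1)^0·-1^-4·-1^-2 = +1.
(a,b)_23: α=1, u≡18; β=3, v≡10 (mod 23); (18|23)=+1, (10|23)=-1; sign (−1)^1·+1^3·-1^1 = +1.
(-6670, 1530098 / ℚ) ramifies at {5, 31}: a division algebra.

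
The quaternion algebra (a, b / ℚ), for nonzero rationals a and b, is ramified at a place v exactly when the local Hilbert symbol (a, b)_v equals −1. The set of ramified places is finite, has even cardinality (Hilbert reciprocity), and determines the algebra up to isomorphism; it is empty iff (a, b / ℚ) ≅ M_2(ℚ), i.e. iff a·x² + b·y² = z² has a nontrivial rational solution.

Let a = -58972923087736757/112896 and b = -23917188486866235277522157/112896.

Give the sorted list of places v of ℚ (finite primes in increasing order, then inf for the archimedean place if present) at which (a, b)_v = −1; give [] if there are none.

[2, 19, 53, inf]

Mod squares: a ≡ -454157, b ≡ -893. Check v ∈ {∞, 2, 3, 7, 11, 17, 19, 41, 47, 53}.
v=47: a=47^2·(≡25), b=47^3·(≡27) mod 47; (25|47)=+1, (27|47)=+1; (−1)^{2·3·23}·(+1)^3·(+1)^2 = +1.
v=11: a=11^3·(≡6), b=11^4·(≡4) mod 11; (6|11)=-1, (4|11)=+1; (−1)^{3·4·5}·(-1)^4·(+1)^3 = +1.
v=53: a=53^1·(≡29), b=53^2·(≡22) mod 53; (29|53)=+1, (22|53)=-1; (−1)^{1·2·26}·(+1)^2·(-1)^1 = -1.
v=41: a=41^3·(≡26), b=41^4·(≡2) mod 41; (26|41)=-1, (2|41)=+1; (−1)^{3·4·20}·(-1)^4·(+1)^3 = +1.
v=19: a=19^1·(≡3), b=19^3·(≡8) mod 19; (3|19)=-1, (8|19)=-1; (−1)^{1·3·9}·(-1)^3·(-1)^1 = -1.
v=2: v_2(a)=-8, v_2(b)=-8; units ≡ 3, 3 (mod 8); ε·ε+αω+βω = 1·1+-8·1+-8·1 ≡ 1  ⇒  (a,b)_2 = -1.
v=3: a=3^-2·(≡1), b=3^-2·(≡1) mod 3; (1|3)=+1, (1|3)=+1; (−1)^{-2·-2·1}·(+1)^-2·(+1)^-2 = +1.
v=7: a=7^-2·(≡6), b=7^-2·(≡5) mod 7; (6|7)=-1, (5|7)=-1; (−1)^{-2·-2·3}·(-1)^-2·(-1)^-2 = +1.
v=∞: -454157 < 0 and -893 < 0  ⇒  (a,b)_∞ = -1.
v=17: a=17^2·(≡8), b=17^2·(≡8) mod 17; (8|17)=+1, (8|17)=+1; (−1)^{2·2·8}·(+1)^2·(+1)^2 = +1.
(-454157, -893 / ℚ) ramifies at {2, 19, 53, ∞}: a division algebra.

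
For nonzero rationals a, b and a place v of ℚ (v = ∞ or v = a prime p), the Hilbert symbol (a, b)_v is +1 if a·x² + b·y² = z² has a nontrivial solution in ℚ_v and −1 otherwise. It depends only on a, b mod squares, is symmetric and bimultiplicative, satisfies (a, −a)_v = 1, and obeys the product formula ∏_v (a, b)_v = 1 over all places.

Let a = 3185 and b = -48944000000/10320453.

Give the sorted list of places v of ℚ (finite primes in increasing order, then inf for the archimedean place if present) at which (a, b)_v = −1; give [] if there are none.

Mod squares: a ≡ 65, b ≡ -39767. Check v ∈ {∞, 2, 3, 5, 7, 11, 13, 19, 23}.
v=7: a=7^2·(≡2), b=7^1·(≡5) mod 7; (2|7)=+1, (5|7)=-1; (−1)^{2·1·3}·(+1)^1·(-1)^2 = +1.
v=2: v_2(a)=0, v_2(b)=10; units ≡ 1, 1 (mod 8); ε·ε+αω+βω = 0·0+0·0+10·0 ≡ 0  ⇒  (a,b)_2 = +1.
v=11: a=11^0·(≡6), b=11^-2·(≡5) mod 11; (6|11)=-1, (5|11)=+1; (−1)^{0·-2·5}·(-1)^-2·(+1)^0 = +1.
v=13: a=13^1·(≡11), b=13^-1·(≡4) mod 13; (11|13)=-1, (4|13)=+1; (−1)^{1·-1·6}·(-1)^-1·(+1)^1 = -1.
v=3: a=3^0·(≡2), b=3^-8·(≡1) mod 3; (2|3)=-1, (1|3)=+1; (−1)^{0·-8·1}·(-1)^-8·(+1)^0 = +1.
v=23: a=23^0·(≡11), b=23^1·(≡14) mod 23; (11|23)=-1, (14|23)=-1; (−1)^{0·1·11}·(-1)^1·(-1)^0 = -1.
v=5: a=5^1·(≡2), b=5^6·(≡3) mod 5; (2|5)=-1, (3|5)=-1; (−1)^{1·6·2}·(-1)^6·(-1)^1 = -1.
v=19: a=19^0·(≡12), b=19^1·(≡9) mod 19; (12|19)=-1, (9|19)=+1; (−1)^{0·1·9}·(-1)^1·(+1)^0 = -1.
v=∞: 65 > 0 and -39767 < 0  ⇒  (a,b)_∞ = +1.
(65, -39767 / ℚ) ramifies at {5, 13, 19, 23}: a division algebra.

[5, 13, 19, 23]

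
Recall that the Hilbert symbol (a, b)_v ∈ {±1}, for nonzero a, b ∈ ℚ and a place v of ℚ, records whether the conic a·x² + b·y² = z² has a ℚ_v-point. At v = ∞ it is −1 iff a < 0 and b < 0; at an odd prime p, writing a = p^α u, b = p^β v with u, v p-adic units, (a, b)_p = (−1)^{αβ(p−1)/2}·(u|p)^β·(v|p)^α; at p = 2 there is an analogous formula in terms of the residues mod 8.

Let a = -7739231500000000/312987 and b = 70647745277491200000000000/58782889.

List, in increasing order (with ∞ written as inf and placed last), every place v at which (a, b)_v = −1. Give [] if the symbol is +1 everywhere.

(a, b) ≡ (-2145, 195) mod (ℚ^×)²; places V = {2, 3, 5, 7, 11, 13, 17, 19, 41, 47, 53, ∞}.
(a,b)_3: α=-1, u≡2; β=3, v≡2 (mod 3); (2|3)=-1, (2|3)=-1; sign (−1)^1·-1^3·-1^-1 = -1.
(a,b)_2: α=8, β=20; u≡7, v≡3 (mod 8); ε(u)ε(v)=1·1, αω(v)=8·1, βω(u)=20·0; sum ≡ 1  ⇒  -1.
(a,b)_53: α=0, u≡13; β=2, v≡25 (mod 53); (13|53)=+1, (25|53)=+1; sign (−1)^0·+1^2·+1^0 = +1.
(a,b)_19: α=-2, u≡15; β=0, v≡9 (mod 19); (15|19)=-1, (9|19)=+1; sign (−1)^0·-1^0·+1^-2 = +1.
(a,b)_7: α=2, u≡2; β=2, v≡6 (mod 7); (2|7)=+1, (6|7)=-1; sign (−1)^0·+1^2·-1^2 = +1.
(a,b)_41: α=0, u≡6; β=-2, v≡5 (mod 41); (6|41)=-1, (5|41)=+1; sign (−1)^0·-1^-2·+1^0 = +1.
(a,b)_13: α=1, u≡3; β=5, v≡2 (mod 13); (3|13)=+1, (2|13)=-1; sign (−1)^0·+1^5·-1^1 = -1.
(a,b)_∞: sgn(-2145)=−, sgn(195)=+, so +1.
(a,b)_17: α=-2, u≡3; β=-2, v≡13 (mod 17); (3|17)=-1, (13|17)=+1; sign (−1)^0·-1^-2·+1^-2 = +1.
(a,b)_11: α=1, u≡3; β=-2, v≡10 (mod 11); (3|11)=+1, (10|11)=-1; sign (−1)^0·+1^-2·-1^1 = -1.
(a,b)_5: α=9, u≡1; β=11, v≡4 (mod 5); (1|5)=+1, (4|5)=+1; sign (−1)^0·+1^11·+1^9 = +1.
(a,b)_47: α=2, u≡42; β=0, v≡32 (mod 47); (42|47)=+1, (32|47)=+1; sign (−1)^0·+1^0·+1^2 = +1.
(-2145, 195 / ℚ) ramifies at {2, 3, 11, 13}: a division algebra.

[2, 3, 11, 13]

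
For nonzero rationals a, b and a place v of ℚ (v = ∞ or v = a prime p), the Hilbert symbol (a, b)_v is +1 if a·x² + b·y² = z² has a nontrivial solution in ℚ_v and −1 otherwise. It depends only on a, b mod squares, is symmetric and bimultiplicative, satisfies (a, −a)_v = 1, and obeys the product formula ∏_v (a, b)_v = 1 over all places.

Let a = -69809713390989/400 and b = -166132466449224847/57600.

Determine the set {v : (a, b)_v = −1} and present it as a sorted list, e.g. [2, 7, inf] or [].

(a, b) ≡ (-1937221, -2442583) mod (ℚ^×)²; places V = {2, 3, 5, 11, 13, 17, 19, 23, 29, 31, ∞}.
(a,b)_31: α=1, u≡5; β=1, v≡7 (mod 31); (5|31)=+1, (7|31)=+1; sign (−1)^1·+1^1·+1^1 = -1.
(a,b)_2: α=-4, β=-8; u≡3, v≡1 (mod 8); ε(u)ε(v)=1·0, αω(v)=-4·0, βω(u)=-8·1; sum ≡ 0  ⇒  +1.
(a,b)_3: α=4, u≡2; β=-2, v≡2 (mod 3); (2|3)=-1, (2|3)=-1; sign (−1)^0·-1^-2·-1^4 = +1.
(a,b)_23: α=3, u≡21; β=4, v≡17 (mod 23); (21|23)=-1, (17|23)=-1; sign (−1)^0·-1^4·-1^3 = -1.
(a,b)_29: α=2, u≡27; β=3, v≡27 (mod 29); (27|29)=-1, (27|29)=-1; sign (−1)^0·-1^3·-1^2 = -1.
(a,b)_17: α=0, u≡10; β=2, v≡3 (mod 17); (10|17)=-1, (3|17)=-1; sign (−1)^0·-1^2·-1^0 = +1.
(a,b)_∞: sgn(-1937221)=−, sgn(-2442583)=−, so -1.
(a,b)_19: α=1, u≡14; β=1, v≡1 (mod 19); (14|19)=-1, (1|19)=+1; sign (−1)^1·-1^1·+1^1 = +1.
(a,b)_11: α=1, u≡6; β=1, v≡4 (mod 11); (6|11)=-1, (4|11)=+1; sign (−1)^1·-1^1·+1^1 = +1.
(a,b)_5: α=-2, u≡1; β=-2, v≡2 (mod 5); (1|5)=+1, (2|5)=-1; sign (−1)^0·+1^-2·-1^-2 = +1.
(a,b)_13: α=1, u≡7; β=1, v≡2 (mod 13); (7|13)=-1, (2|13)=-1; sign (−1)^0·-1^1·-1^1 = +1.
Ram(-1937221, -2442583) = {23, 29, 31, ∞}; no ℚ_23-point on the conic.

[23, 29, 31, inf]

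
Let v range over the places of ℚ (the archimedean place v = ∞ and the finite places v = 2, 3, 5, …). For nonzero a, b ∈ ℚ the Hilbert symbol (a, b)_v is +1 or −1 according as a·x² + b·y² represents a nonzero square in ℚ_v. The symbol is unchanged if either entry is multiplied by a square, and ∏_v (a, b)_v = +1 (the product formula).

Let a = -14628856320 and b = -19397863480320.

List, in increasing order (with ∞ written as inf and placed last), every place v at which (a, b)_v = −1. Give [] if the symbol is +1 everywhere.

[3, 13, 17, inf]

(a, b) ≡ (-130, -255) mod (ℚ^×)²; places V = {2, 3, 5, 13, 17, ∞}.
(a,b)_2: α=9, β=10; u≡7, v≡1 (mod 8); ε(u)ε(v)=1·0, αω(v)=9·0, βω(u)=10·0; sum ≡ 0  ⇒  +1.
(a,b)_∞: sgn(-130)=−, sgn(-255)=−, so -1.
(a,b)_17: α=2, u≡14; β=3, v≡4 (mod 17); (14|17)=-1, (4|17)=+1; sign (−1)^0·-1^3·+1^2 = -1.
(a,b)_3: α=2, u≡2; β=3, v≡2 (mod 3); (2|3)=-1, (2|3)=-1; sign (−1)^0·-1^3·-1^2 = -1.
(a,b)_13: α=3, u≡1; β=4, v≡11 (mod 13); (1|13)=+1, (11|13)=-1; sign (−1)^0·+1^4·-1^3 = -1.
(a,b)_5: α=1, u≡1; β=1, v≡1 (mod 5); (1|5)=+1, (1|5)=+1; sign (−1)^0·+1^1·+1^1 = +1.
Ram(-130, -255) = {3, 13, 17, ∞}; no ℚ_3-point on the conic.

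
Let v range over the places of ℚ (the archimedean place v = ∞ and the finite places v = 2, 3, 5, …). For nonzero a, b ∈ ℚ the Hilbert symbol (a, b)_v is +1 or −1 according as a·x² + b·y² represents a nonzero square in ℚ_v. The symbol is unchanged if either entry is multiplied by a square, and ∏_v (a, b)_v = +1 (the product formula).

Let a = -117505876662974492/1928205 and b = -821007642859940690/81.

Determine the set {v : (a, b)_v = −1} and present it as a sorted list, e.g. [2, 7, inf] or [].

(a, b) ≡ (-2035, -539090) mod (ℚ^×)²; places V = {2, 3, 5, 7, 11, 17, 23, 31, 37, 47, ∞}.
(a,b)_∞: sgn(-2035)=−, sgn(-539090)=−, so -1.
(a,b)_11: α=1, u≡10; β=4, v≡9 (mod 11); (10|11)=-1, (9|11)=+1; sign (−1)^0·-1^4·+1^1 = +1.
(a,b)_23: α=-2, u≡1; β=0, v≡7 (mod 23); (1|23)=+1, (7|23)=-1; sign (−1)^0·+1^0·-1^-2 = +1.
(a,b)_31: α=2, u≡30; β=3, v≡16 (mod 31); (30|31)=-1, (16|31)=+1; sign (−1)^0·-1^3·+1^2 = -1.
(a,b)_17: α=2, u≡6; β=0, v≡3 (mod 17); (6|17)=-1, (3|17)=-1; sign (−1)^0·-1^0·-1^2 = +1.
(a,b)_47: α=2, u≡46; β=3, v≡43 (mod 47); (46|47)=-1, (43|47)=-1; sign (−1)^0·-1^3·-1^2 = -1.
(a,b)_3: α=-6, u≡2; β=-4, v≡1 (mod 3); (2|3)=-1, (1|3)=+1; sign (−1)^0·-1^-4·+1^-6 = +1.
(a,b)_2: α=2, β=1; u≡5, v≡7 (mod 8); ε(u)ε(v)=0·1, αω(v)=2·0, βω(u)=1·1; sum ≡ 1  ⇒  -1.
(a,b)_37: α=1, u≡32; β=1, v≡32 (mod 37); (32|37)=-1, (32|37)=-1; sign (−1)^0·-1^1·-1^1 = +1.
(a,b)_7: α=6, u≡1; β=2, v≡1 (mod 7); (1|7)=+1, (1|7)=+1; sign (−1)^0·+1^2·+1^6 = +1.
(a,b)_5: α=-1, u≡3; β=1, v≡2 (mod 5); (3|5)=-1, (2|5)=-1; sign (−1)^0·-1^1·-1^-1 = +1.
|Ram(-2035, -539090)| = 4, even; anisotropic at {2, 31, 47, ∞}.

[2, 31, 47, inf]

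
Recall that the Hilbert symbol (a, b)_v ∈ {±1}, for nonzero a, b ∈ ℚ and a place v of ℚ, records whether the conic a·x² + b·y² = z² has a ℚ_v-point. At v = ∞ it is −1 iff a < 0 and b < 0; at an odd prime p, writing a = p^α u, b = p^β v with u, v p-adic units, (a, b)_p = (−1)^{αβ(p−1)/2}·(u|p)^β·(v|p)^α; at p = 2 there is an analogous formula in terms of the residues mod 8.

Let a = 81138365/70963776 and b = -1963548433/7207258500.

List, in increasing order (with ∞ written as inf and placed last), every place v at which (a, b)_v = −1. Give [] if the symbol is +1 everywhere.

(a, b) ≡ (13685, -177905) mod (ℚ^×)²; places V = {2, 3, 5, 7, 11, 13, 17, 23, ∞}.
(a,b)_23: α=1, u≡10; β=1, v≡1 (mod 23); (10|23)=-1, (1|23)=+1; sign (−1)^1·-1^1·+1^1 = +1.
(a,b)_13: α=-2, u≡12; β=-3, v≡12 (mod 13); (12|13)=+1, (12|13)=+1; sign (−1)^0·+1^-3·+1^-2 = +1.
(a,b)_3: α=-8, u≡2; β=-8, v≡1 (mod 3); (2|3)=-1, (1|3)=+1; sign (−1)^0·-1^-8·+1^-8 = +1.
(a,b)_17: α=1, u≡6; β=1, v≡5 (mod 17); (6|17)=-1, (5|17)=-1; sign (−1)^0·-1^1·-1^1 = +1.
(a,b)_7: α=3, u≡2; β=3, v≡4 (mod 7); (2|7)=+1, (4|7)=+1; sign (−1)^1·+1^3·+1^3 = -1.
(a,b)_5: α=1, u≡3; β=-3, v≡4 (mod 5); (3|5)=-1, (4|5)=+1; sign (−1)^0·-1^-3·+1^1 = -1.
(a,b)_∞: sgn(13685)=+, sgn(-177905)=−, so +1.
(a,b)_2: α=-6, β=-2; u≡5, v≡7 (mod 8); ε(u)ε(v)=0·1, αω(v)=-6·0, βω(u)=-2·1; sum ≡ 0  ⇒  +1.
(a,b)_11: α=2, u≡4; β=4, v≡5 (mod 11); (4|11)=+1, (5|11)=+1; sign (−1)^0·+1^4·+1^2 = +1.
Ram(13685, -177905) = {5, 7}; no ℚ_5-point on the conic.

[5, 7]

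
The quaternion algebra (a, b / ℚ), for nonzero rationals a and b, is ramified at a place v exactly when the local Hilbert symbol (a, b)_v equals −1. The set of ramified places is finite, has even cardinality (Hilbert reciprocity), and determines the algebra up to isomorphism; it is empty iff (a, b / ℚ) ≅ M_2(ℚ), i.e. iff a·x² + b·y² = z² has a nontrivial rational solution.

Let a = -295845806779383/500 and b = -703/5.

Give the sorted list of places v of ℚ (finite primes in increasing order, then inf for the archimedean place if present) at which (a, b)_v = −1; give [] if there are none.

Mod squares: a ≡ -2993124435, b ≡ -3515. Check v ∈ {∞, 2, 3, 5, 7, 19, 23, 37, 41, 43}.
v=43: a=43^1·(≡6), b=43^0·(≡40) mod 43; (6|43)=+1, (40|43)=+1; (−1)^{1·0·21}·(+1)^0·(+1)^1 = +1.
v=41: a=41^1·(≡35), b=41^0·(≡7) mod 41; (35|41)=-1, (7|41)=-1; (−1)^{1·0·20}·(-1)^0·(-1)^1 = -1.
v=37: a=37^3·(≡25), b=37^1·(≡11) mod 37; (25|37)=+1, (11|37)=+1; (−1)^{3·1·18}·(+1)^1·(+1)^3 = +1.
v=23: a=23^1·(≡9), b=23^0·(≡2) mod 23; (9|23)=+1, (2|23)=+1; (−1)^{1·0·11}·(+1)^0·(+1)^1 = +1.
v=7: a=7^1·(≡5), b=7^0·(≡5) mod 7; (5|7)=-1, (5|7)=-1; (−1)^{1·0·3}·(-1)^0·(-1)^1 = -1.
v=2: v_2(a)=-2, v_2(b)=0; units ≡ 5, 5 (mod 8); ε·ε+αω+βω = 0·0+-2·1+0·1 ≡ 0  ⇒  (a,b)_2 = +1.
v=3: a=3^1·(≡1), b=3^0·(≡1) mod 3; (1|3)=+1, (1|3)=+1; (−1)^{1·0·1}·(+1)^0·(+1)^1 = +1.
v=∞: -2993124435 < 0 and -3515 < 0  ⇒  (a,b)_∞ = -1.
v=5: a=5^-3·(≡3), b=5^-1·(≡2) mod 5; (3|5)=-1, (2|5)=-1; (−1)^{-3·-1·2}·(-1)^-1·(-1)^-3 = +1.
v=19: a=19^3·(≡1), b=19^1·(≡4) mod 19; (1|19)=+1, (4|19)=+1; (−1)^{3·1·9}·(+1)^1·(+1)^3 = -1.
(-2993124435, -3515 / ℚ) ramifies at {7, 19, 41, ∞}: a division algebra.

[7, 19, 41, inf]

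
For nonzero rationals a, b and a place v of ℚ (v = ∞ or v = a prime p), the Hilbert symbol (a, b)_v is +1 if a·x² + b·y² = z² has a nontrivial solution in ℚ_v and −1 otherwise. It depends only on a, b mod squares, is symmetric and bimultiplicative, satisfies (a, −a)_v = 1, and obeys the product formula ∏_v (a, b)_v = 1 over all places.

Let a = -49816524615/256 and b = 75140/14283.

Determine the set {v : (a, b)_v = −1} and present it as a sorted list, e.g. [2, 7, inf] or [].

Mod squares: a ≡ -15, b ≡ 195. Check v ∈ {∞, 2, 3, 5, 11, 13, 17, 23, 31}.
v=23: a=23^0·(≡9), b=23^-2·(≡17) mod 23; (9|23)=+1, (17|23)=-1; (−1)^{0·-2·11}·(+1)^-2·(-1)^0 = +1.
v=11: a=11^2·(≡10), b=11^0·(≡2) mod 11; (10|11)=-1, (2|11)=-1; (−1)^{2·0·5}·(-1)^0·(-1)^2 = +1.
v=5: a=5^1·(≡2), b=5^1·(≡1) mod 5; (2|5)=-1, (1|5)=+1; (−1)^{1·1·2}·(-1)^1·(+1)^1 = -1.
v=17: a=17^0·(≡2), b=17^2·(≡13) mod 17; (2|17)=+1, (13|17)=+1; (−1)^{0·2·8}·(+1)^2·(+1)^0 = +1.
v=3: a=3^1·(≡1), b=3^-3·(≡2) mod 3; (1|3)=+1, (2|3)=-1; (−1)^{1·-3·1}·(+1)^-3·(-1)^1 = +1.
v=∞: -15 < 0 and 195 > 0  ⇒  (a,b)_∞ = +1.
v=31: a=31^2·(≡2), b=31^0·(≡16) mod 31; (2|31)=+1, (16|31)=+1; (−1)^{2·0·15}·(+1)^0·(+1)^2 = +1.
v=13: a=13^4·(≡11), b=13^1·(≡11) mod 13; (11|13)=-1, (11|13)=-1; (−1)^{4·1·6}·(-1)^1·(-1)^4 = -1.
v=2: v_2(a)=-8, v_2(b)=2; units ≡ 1, 3 (mod 8); ε·ε+αω+βω = 0·1+-8·1+2·0 ≡ 0  ⇒  (a,b)_2 = +1.
Ram(-15, 195) = {5, 13}; no ℚ_5-point on the conic.

[5, 13]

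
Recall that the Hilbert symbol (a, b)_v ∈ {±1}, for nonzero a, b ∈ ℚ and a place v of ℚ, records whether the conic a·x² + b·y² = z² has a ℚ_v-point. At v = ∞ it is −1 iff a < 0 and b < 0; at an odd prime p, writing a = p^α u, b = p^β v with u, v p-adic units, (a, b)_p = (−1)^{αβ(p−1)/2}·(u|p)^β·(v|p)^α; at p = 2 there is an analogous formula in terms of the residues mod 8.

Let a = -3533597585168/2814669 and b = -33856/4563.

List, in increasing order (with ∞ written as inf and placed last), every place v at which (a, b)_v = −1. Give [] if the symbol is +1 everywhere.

(a, b) ≡ (-1654653, -3) mod (ℚ^×)²; places V = {2, 3, 7, 11, 13, 19, 23, 29, 47, ∞}.
(a,b)_2: α=4, β=6; u≡3, v≡5 (mod 8); ε(u)ε(v)=1·0, αω(v)=4·1, βω(u)=6·1; sum ≡ 0  ⇒  +1.
(a,b)_29: α=1, u≡19; β=0, v≡19 (mod 29); (19|29)=-1, (19|29)=-1; sign (−1)^0·-1^0·-1^1 = -1.
(a,b)_47: α=2, u≡20; β=0, v≡43 (mod 47); (20|47)=-1, (43|47)=-1; sign (−1)^0·-1^0·-1^2 = +1.
(a,b)_13: α=-1, u≡7; β=-2, v≡9 (mod 13); (7|13)=-1, (9|13)=+1; sign (−1)^0·-1^-2·+1^-1 = +1.
(a,b)_3: α=-9, u≡2; β=-3, v≡2 (mod 3); (2|3)=-1, (2|3)=-1; sign (−1)^1·-1^-3·-1^-9 = -1.
(a,b)_∞: sgn(-1654653)=−, sgn(-3)=−, so -1.
(a,b)_19: α=1, u≡7; β=0, v≡7 (mod 19); (7|19)=+1, (7|19)=+1; sign (−1)^0·+1^0·+1^1 = +1.
(a,b)_11: α=-1, u≡8; β=0, v≡10 (mod 11); (8|11)=-1, (10|11)=-1; sign (−1)^0·-1^0·-1^-1 = -1.
(a,b)_23: α=2, u≡16; β=2, v≡21 (mod 23); (16|23)=+1, (21|23)=-1; sign (−1)^0·+1^2·-1^2 = +1.
(a,b)_7: α=3, u≡2; β=0, v≡4 (mod 7); (2|7)=+1, (4|7)=+1; sign (−1)^0·+1^0·+1^3 = +1.
|Ram(-1654653, -3)| = 4, even; anisotropic at {3, 11, 29, ∞}.

[3, 11, 29, inf]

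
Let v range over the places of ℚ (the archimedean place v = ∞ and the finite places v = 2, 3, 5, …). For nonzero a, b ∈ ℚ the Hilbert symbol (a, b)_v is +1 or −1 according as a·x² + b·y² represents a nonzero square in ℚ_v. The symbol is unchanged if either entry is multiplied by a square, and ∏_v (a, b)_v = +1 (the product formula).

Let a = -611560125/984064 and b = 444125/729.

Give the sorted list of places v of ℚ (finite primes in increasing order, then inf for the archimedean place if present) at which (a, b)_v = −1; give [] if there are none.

Mod squares: a ≡ -1045, b ≡ 17765. Check v ∈ {∞, 2, 3, 5, 11, 17, 19, 31}.
v=11: a=11^1·(≡3), b=11^1·(≡9) mod 11; (3|11)=+1, (9|11)=+1; (−1)^{1·1·5}·(+1)^1·(+1)^1 = -1.
v=17: a=17^2·(≡9), b=17^1·(≡2) mod 17; (9|17)=+1, (2|17)=+1; (−1)^{2·1·8}·(+1)^1·(+1)^2 = +1.
v=3: a=3^4·(≡2), b=3^-6·(≡2) mod 3; (2|3)=-1, (2|3)=-1; (−1)^{4·-6·1}·(-1)^-6·(-1)^4 = +1.
v=∞: -1045 < 0 and 17765 > 0  ⇒  (a,b)_∞ = +1.
v=5: a=5^3·(≡1), b=5^3·(≡2) mod 5; (1|5)=+1, (2|5)=-1; (−1)^{3·3·2}·(+1)^3·(-1)^3 = -1.
v=31: a=31^-2·(≡1), b=31^0·(≡7) mod 31; (1|31)=+1, (7|31)=+1; (−1)^{-2·0·15}·(+1)^0·(+1)^-2 = +1.
v=19: a=19^1·(≡15), b=19^1·(≡17) mod 19; (15|19)=-1, (17|19)=+1; (−1)^{1·1·9}·(-1)^1·(+1)^1 = +1.
v=2: v_2(a)=-10, v_2(b)=0; units ≡ 3, 5 (mod 8); ε·ε+αω+βω = 1·0+-10·1+0·1 ≡ 0  ⇒  (a,b)_2 = +1.
|Ram(-1045, 17765)| = 2, even; anisotropic at {5, 11}.

[5, 11]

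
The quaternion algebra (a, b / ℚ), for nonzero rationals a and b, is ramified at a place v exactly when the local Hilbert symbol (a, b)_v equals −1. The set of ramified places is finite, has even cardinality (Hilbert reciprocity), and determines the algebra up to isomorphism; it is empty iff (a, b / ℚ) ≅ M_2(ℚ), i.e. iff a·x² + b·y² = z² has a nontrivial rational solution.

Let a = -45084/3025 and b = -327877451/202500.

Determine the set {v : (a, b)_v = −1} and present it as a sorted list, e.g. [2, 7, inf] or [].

(a, b) ≡ (-39, -2709731) mod (ℚ^×)²; places V = {2, 3, 5, 11, 13, 17, 29, 41, 43, 53, ∞}.
(a,b)_29: α=0, u≡27; β=1, v≡9 (mod 29); (27|29)=-1, (9|29)=+1; sign (−1)^0·-1^1·+1^0 = -1.
(a,b)_2: α=2, β=-2; u≡1, v≡5 (mod 8); ε(u)ε(v)=0·0, αω(v)=2·1, βω(u)=-2·0; sum ≡ 0  ⇒  +1.
(a,b)_41: α=0, u≡21; β=1, v≡39 (mod 41); (21|41)=+1, (39|41)=+1; sign (−1)^0·+1^1·+1^0 = +1.
(a,b)_∞: sgn(-39)=−, sgn(-2709731)=−, so -1.
(a,b)_11: α=-2, u≡9; β=2, v≡9 (mod 11); (9|11)=+1, (9|11)=+1; sign (−1)^0·+1^2·+1^-2 = +1.
(a,b)_13: α=1, u≡9; β=0, v≡5 (mod 13); (9|13)=+1, (5|13)=-1; sign (−1)^0·+1^0·-1^1 = -1.
(a,b)_53: α=0, u≡18; β=1, v≡20 (mod 53); (18|53)=-1, (20|53)=-1; sign (−1)^0·-1^1·-1^0 = -1.
(a,b)_17: α=2, u≡3; β=0, v≡8 (mod 17); (3|17)=-1, (8|17)=+1; sign (−1)^0·-1^0·+1^2 = +1.
(a,b)_5: α=-2, u≡1; β=-4, v≡1 (mod 5); (1|5)=+1, (1|5)=+1; sign (−1)^0·+1^-4·+1^-2 = +1.
(a,b)_43: α=0, u≡13; β=1, v≡40 (mod 43); (13|43)=+1, (40|43)=+1; sign (−1)^0·+1^1·+1^0 = +1.
(a,b)_3: α=1, u≡2; β=-4, v≡1 (mod 3); (2|3)=-1, (1|3)=+1; sign (−1)^0·-1^-4·+1^1 = +1.
|Ram(-39, -2709731)| = 4, even; anisotropic at {13, 29, 53, ∞}.

[13, 29, 53, inf]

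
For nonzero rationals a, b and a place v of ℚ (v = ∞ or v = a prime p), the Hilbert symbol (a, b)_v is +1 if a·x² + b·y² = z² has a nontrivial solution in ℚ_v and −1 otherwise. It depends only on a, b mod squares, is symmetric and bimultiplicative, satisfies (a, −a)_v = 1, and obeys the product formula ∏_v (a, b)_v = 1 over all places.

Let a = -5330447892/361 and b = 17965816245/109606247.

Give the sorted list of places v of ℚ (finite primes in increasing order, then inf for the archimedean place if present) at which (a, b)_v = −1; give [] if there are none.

[2, 5, 7, 23]

(a, b) ≡ (-154077, 115) mod (ℚ^×)²; places V = {2, 3, 5, 7, 11, 13, 19, 23, 29, 31, 37, 53, 59, ∞}.
(a,b)_29: α=1, u≡25; β=2, v≡4 (mod 29); (25|29)=+1, (4|29)=+1; sign (−1)^0·+1^2·+1^1 = +1.
(a,b)_53: α=0, u≡24; β=2, v≡9 (mod 53); (24|53)=+1, (9|53)=+1; sign (−1)^0·+1^2·+1^0 = +1.
(a,b)_11: α=1, u≡2; β=0, v≡1 (mod 11); (2|11)=-1, (1|11)=+1; sign (−1)^0·-1^0·+1^1 = +1.
(a,b)_19: α=-2, u≡18; β=0, v≡6 (mod 19); (18|19)=-1, (6|19)=+1; sign (−1)^0·-1^0·+1^-2 = +1.
(a,b)_13: α=0, u≡1; β=2, v≡8 (mod 13); (1|13)=+1, (8|13)=-1; sign (−1)^0·+1^2·-1^0 = +1.
(a,b)_5: α=0, u≡3; β=1, v≡2 (mod 5); (3|5)=-1, (2|5)=-1; sign (−1)^0·-1^1·-1^0 = -1.
(a,b)_3: α=3, u≡1; β=2, v≡1 (mod 3); (1|3)=+1, (1|3)=+1; sign (−1)^0·+1^2·+1^3 = +1.
(a,b)_31: α=2, u≡6; β=0, v≡22 (mod 31); (6|31)=-1, (22|31)=-1; sign (−1)^0·-1^0·-1^2 = +1.
(a,b)_23: α=1, u≡10; β=-1, v≡14 (mod 23); (10|23)=-1, (14|23)=-1; sign (−1)^1·-1^-1·-1^1 = -1.
(a,b)_2: α=2, β=0; u≡3, v≡3 (mod 8); ε(u)ε(v)=1·1, αω(v)=2·1, βω(u)=0·1; sum ≡ 1  ⇒  -1.
(a,b)_59: α=0, u≡30; β=-2, v≡37 (mod 59); (30|59)=-1, (37|59)=-1; sign (−1)^0·-1^-2·-1^0 = +1.
(a,b)_37: α=0, u≡1; β=-2, v≡28 (mod 37); (1|37)=+1, (28|37)=+1; sign (−1)^0·+1^-2·+1^0 = +1.
(a,b)_∞: sgn(-154077)=−, sgn(115)=+, so +1.
(a,b)_7: α=1, u≡2; β=0, v≡3 (mod 7); (2|7)=+1, (3|7)=-1; sign (−1)^0·+1^0·-1^1 = -1.
Ram(-154077, 115) = {2, 5, 7, 23}; no ℚ_2-point on the conic.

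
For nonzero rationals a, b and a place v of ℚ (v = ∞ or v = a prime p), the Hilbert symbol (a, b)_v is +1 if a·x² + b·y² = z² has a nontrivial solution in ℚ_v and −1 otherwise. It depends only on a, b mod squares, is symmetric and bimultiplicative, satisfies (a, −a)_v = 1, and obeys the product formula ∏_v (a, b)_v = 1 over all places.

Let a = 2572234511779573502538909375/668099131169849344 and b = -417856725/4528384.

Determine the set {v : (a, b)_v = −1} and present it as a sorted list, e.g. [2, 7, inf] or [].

(a, b) ≡ (189255, -1221) mod (ℚ^×)²; places V = {2, 3, 5, 7, 11, 13, 19, 31, 37, ∞}.
(a,b)_37: α=3, u≡12; β=1, v≡7 (mod 37); (12|37)=+1, (7|37)=+1; sign (−1)^0·+1^1·+1^3 = +1.
(a,b)_31: α=3, u≡27; β=0, v≡2 (mod 31); (27|31)=-1, (2|31)=+1; sign (−1)^0·-1^0·+1^3 = +1.
(a,b)_13: α=4, u≡3; β=2, v≡12 (mod 13); (3|13)=+1, (12|13)=+1; sign (−1)^0·+1^2·+1^4 = +1.
(a,b)_11: α=3, u≡4; β=1, v≡6 (mod 11); (4|11)=+1, (6|11)=-1; sign (−1)^1·+1^1·-1^3 = +1.
(a,b)_∞: sgn(189255)=+, sgn(-1221)=−, so +1.
(a,b)_19: α=-8, u≡13; β=-2, v≡18 (mod 19); (13|19)=-1, (18|19)=-1; sign (−1)^0·-1^-2·-1^-8 = +1.
(a,b)_2: α=-14, β=-8; u≡7, v≡3 (mod 8); ε(u)ε(v)=1·1, αω(v)=-14·1, βω(u)=-8·0; sum ≡ 1  ⇒  -1.
(a,b)_5: α=5, u≡4; β=2, v≡4 (mod 5); (4|5)=+1, (4|5)=+1; sign (−1)^0·+1^2·+1^5 = +1.
(a,b)_3: α=15, u≡1; β=5, v≡1 (mod 3); (1|3)=+1, (1|3)=+1; sign (−1)^1·+1^5·+1^15 = -1.
(a,b)_7: α=-4, u≡5; β=-2, v≡4 (mod 7); (5|7)=-1, (4|7)=+1; sign (−1)^0·-1^-2·+1^-4 = +1.
|Ram(189255, -1221)| = 2, even; anisotropic at {2, 3}.

[2, 3]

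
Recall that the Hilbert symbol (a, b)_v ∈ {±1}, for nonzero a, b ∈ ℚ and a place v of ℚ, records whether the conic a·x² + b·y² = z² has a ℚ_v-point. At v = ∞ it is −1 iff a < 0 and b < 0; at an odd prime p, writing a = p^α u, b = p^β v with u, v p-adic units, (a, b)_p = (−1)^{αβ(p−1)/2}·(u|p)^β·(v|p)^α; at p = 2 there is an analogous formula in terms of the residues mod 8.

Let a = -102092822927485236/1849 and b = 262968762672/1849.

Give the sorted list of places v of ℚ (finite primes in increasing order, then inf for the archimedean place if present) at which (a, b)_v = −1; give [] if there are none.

(a, b) ≡ (-975821, 1900283) mod (ℚ^×)²; places V = {2, 3, 7, 11, 19, 23, 29, 31, 37, 43, 47, ∞}.
(a,b)_23: α=1, u≡12; β=1, v≡14 (mod 23); (12|23)=+1, (14|23)=-1; sign (−1)^1·+1^1·-1^1 = +1.
(a,b)_43: α=-2, u≡11; β=-2, v≡12 (mod 43); (11|43)=+1, (12|43)=-1; sign (−1)^0·+1^-2·-1^-2 = +1.
(a,b)_3: α=2, u≡1; β=2, v≡2 (mod 3); (1|3)=+1, (2|3)=-1; sign (−1)^0·+1^2·-1^2 = +1.
(a,b)_2: α=2, β=4; u≡3, v≡3 (mod 8); ε(u)ε(v)=1·1, αω(v)=2·1, βω(u)=4·1; sum ≡ 1  ⇒  -1.
(a,b)_47: α=2, u≡13; β=0, v≡26 (mod 47); (13|47)=-1, (26|47)=-1; sign (−1)^0·-1^0·-1^2 = +1.
(a,b)_∞: sgn(-975821)=−, sgn(1900283)=+, so +1.
(a,b)_29: α=1, u≡7; β=1, v≡5 (mod 29); (7|29)=+1, (5|29)=+1; sign (−1)^0·+1^1·+1^1 = +1.
(a,b)_19: α=1, u≡5; β=0, v≡4 (mod 19); (5|19)=+1, (4|19)=+1; sign (−1)^0·+1^0·+1^1 = +1.
(a,b)_11: α=1, u≡4; β=1, v≡3 (mod 11); (4|11)=+1, (3|11)=+1; sign (−1)^1·+1^1·+1^1 = -1.
(a,b)_31: α=2, u≡1; β=2, v≡14 (mod 31); (1|31)=+1, (14|31)=+1; sign (−1)^0·+1^2·+1^2 = +1.
(a,b)_37: α=2, u≡2; β=1, v≡25 (mod 37); (2|37)=-1, (25|37)=+1; sign (−1)^0·-1^1·+1^2 = -1.
(a,b)_7: α=1, u≡1; β=1, v≡2 (mod 7); (1|7)=+1, (2|7)=+1; sign (−1)^1·+1^1·+1^1 = -1.
|Ram(-975821, 1900283)| = 4, even; anisotropic at {2, 7, 11, 37}.

[2, 7, 11, 37]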